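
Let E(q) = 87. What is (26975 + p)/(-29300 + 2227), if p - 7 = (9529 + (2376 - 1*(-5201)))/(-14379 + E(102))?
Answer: -64268273/64487886 ≈ -0.99659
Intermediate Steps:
p = 13823/2382 (p = 7 + (9529 + (2376 - 1*(-5201)))/(-14379 + 87) = 7 + (9529 + (2376 + 5201))/(-14292) = 7 + (9529 + 7577)*(-1/14292) = 7 + 17106*(-1/14292) = 7 - 2851/2382 = 13823/2382 ≈ 5.8031)
(26975 + p)/(-29300 + 2227) = (26975 + 13823/2382)/(-29300 + 2227) = (64268273/2382)/(-27073) = (64268273/2382)*(-1/27073) = -64268273/64487886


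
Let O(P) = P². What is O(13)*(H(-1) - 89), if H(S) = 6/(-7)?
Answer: -106301/7 ≈ -15186.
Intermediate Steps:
H(S) = -6/7 (H(S) = 6*(-⅐) = -6/7)
O(13)*(H(-1) - 89) = 13²*(-6/7 - 89) = 169*(-629/7) = -106301/7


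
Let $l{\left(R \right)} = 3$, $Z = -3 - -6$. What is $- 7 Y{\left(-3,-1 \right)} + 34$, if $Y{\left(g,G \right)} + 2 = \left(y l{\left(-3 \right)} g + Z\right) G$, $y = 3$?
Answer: $-120$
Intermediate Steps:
$Z = 3$ ($Z = -3 + 6 = 3$)
$Y{\left(g,G \right)} = -2 + G \left(3 + 9 g\right)$ ($Y{\left(g,G \right)} = -2 + \left(3 \cdot 3 g + 3\right) G = -2 + \left(9 g + 3\right) G = -2 + \left(3 + 9 g\right) G = -2 + G \left(3 + 9 g\right)$)
$- 7 Y{\left(-3,-1 \right)} + 34 = - 7 \left(-2 + 3 \left(-1\right) + 9 \left(-1\right) \left(-3\right)\right) + 34 = - 7 \left(-2 - 3 + 27\right) + 34 = \left(-7\right) 22 + 34 = -154 + 34 = -120$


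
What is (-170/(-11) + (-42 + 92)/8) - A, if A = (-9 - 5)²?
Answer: -7669/44 ≈ -174.30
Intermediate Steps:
A = 196 (A = (-14)² = 196)
(-170/(-11) + (-42 + 92)/8) - A = (-170/(-11) + (-42 + 92)/8) - 1*196 = (-170*(-1/11) + 50*(⅛)) - 196 = (170/11 + 25/4) - 196 = 955/44 - 196 = -7669/44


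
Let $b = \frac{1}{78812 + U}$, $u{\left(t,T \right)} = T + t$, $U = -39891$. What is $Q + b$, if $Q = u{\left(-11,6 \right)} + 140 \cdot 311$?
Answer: $\frac{1694425736}{38921} \approx 43535.0$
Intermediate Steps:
$b = \frac{1}{38921}$ ($b = \frac{1}{78812 - 39891} = \frac{1}{38921} \approx 2.5693 \cdot 10^{-5}$)
$Q = 43535$ ($Q = \left(6 - 11\right) + 140 \cdot 311 = -5 + 43540 = 43535$)
$Q + b = 43535 + \frac{1}{38921} = \frac{1694425736}{38921}$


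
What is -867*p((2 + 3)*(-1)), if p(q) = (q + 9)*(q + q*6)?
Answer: 121380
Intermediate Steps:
p(q) = 7*q*(9 + q) (p(q) = (9 + q)*(q + 6*q) = (9 + q)*(7*q) = 7*q*(9 + q))
-867*p((2 + 3)*(-1)) = -6069*(2 + 3)*(-1)*(9 + (2 + 3)*(-1)) = -6069*5*(-1)*(9 + 5*(-1)) = -6069*(-5)*(9 - 5) = -6069*(-5)*4 = -867*(-140) = 121380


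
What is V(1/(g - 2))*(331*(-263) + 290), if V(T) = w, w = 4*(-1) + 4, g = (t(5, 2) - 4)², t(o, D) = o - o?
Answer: 0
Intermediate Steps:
t(o, D) = 0
g = 16 (g = (0 - 4)² = (-4)² = 16)
w = 0 (w = -4 + 4 = 0)
V(T) = 0
V(1/(g - 2))*(331*(-263) + 290) = 0*(331*(-263) + 290) = 0*(-87053 + 290) = 0*(-86763) = 0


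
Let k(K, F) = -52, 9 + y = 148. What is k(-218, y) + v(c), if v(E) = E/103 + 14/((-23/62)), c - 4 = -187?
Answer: -216801/2369 ≈ -91.516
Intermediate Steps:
y = 139 (y = -9 + 148 = 139)
c = -183 (c = 4 - 187 = -183)
v(E) = -868/23 + E/103 (v(E) = E*(1/103) + 14/((-23*1/62)) = E/103 + 14/(-23/62) = E/103 + 14*(-62/23) = E/103 - 868/23 = -868/23 + E/103)
k(-218, y) + v(c) = -52 + (-868/23 + (1/103)*(-183)) = -52 + (-868/23 - 183/103) = -52 - 93613/2369 = -216801/2369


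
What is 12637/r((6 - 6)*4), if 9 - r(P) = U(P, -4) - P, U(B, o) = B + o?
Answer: 12637/13 ≈ 972.08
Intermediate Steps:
r(P) = 13 (r(P) = 9 - ((P - 4) - P) = 9 - ((-4 + P) - P) = 9 - 1*(-4) = 9 + 4 = 13)
12637/r((6 - 6)*4) = 12637/13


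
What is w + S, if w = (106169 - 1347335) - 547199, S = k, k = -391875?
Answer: -2180240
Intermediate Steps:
S = -391875
w = -1788365 (w = -1241166 - 547199 = -1788365)
w + S = -1788365 - 391875 = -2180240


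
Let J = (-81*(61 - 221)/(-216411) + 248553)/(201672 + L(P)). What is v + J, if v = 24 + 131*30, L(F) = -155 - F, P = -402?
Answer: 57611225253903/14565830903 ≈ 3955.2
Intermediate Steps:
J = 17929863441/14565830903 (J = (-81*(61 - 221)/(-216411) + 248553)/(201672 + (-155 - 1*(-402))) = (-81*(-160)*(-1/216411) + 248553)/(201672 + (-155 + 402)) = (12960*(-1/216411) + 248553)/(201672 + 247) = (-4320/72137 + 248553)/201919 = (17929863441/72137)*(1/201919) = 17929863441/14565830903 ≈ 1.2310)
v = 3954 (v = 24 + 3930 = 3954)
v + J = 3954 + 17929863441/14565830903 = 57611225253903/14565830903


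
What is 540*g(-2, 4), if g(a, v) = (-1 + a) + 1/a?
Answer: -1890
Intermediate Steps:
g(a, v) = -1 + a + 1/a
540*g(-2, 4) = 540*(-1 - 2 + 1/(-2)) = 540*(-1 - 2 - ½) = 540*(-7/2) = -1890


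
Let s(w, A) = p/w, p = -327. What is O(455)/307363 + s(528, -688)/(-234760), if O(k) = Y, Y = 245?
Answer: 1450907681/1814221523840 ≈ 0.00079974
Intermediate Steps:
O(k) = 245
s(w, A) = -327/w
O(455)/307363 + s(528, -688)/(-234760) = 245/307363 - 327/528/(-234760) = 245*(1/307363) - 327*1/528*(-1/234760) = 35/43909 - 109/176*(-1/234760) = 35/43909 + 109/41317760 = 1450907681/1814221523840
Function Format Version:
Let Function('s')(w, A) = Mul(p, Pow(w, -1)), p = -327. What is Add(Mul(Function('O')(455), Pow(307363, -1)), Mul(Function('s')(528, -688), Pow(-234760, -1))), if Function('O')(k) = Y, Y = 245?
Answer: Rational(1450907681, 1814221523840) ≈ 0.00079974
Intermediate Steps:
Function('O')(k) = 245
Function('s')(w, A) = Mul(-327, Pow(w, -1))
Add(Mul(Function('O')(455), Pow(307363, -1)), Mul(Function('s')(528, -688), Pow(-234760, -1))) = Add(Mul(245, Pow(307363, -1)), Mul(Mul(-327, Pow(528, -1)), Pow(-234760, -1))) = Add(Mul(245, Rational(1, 307363)), Mul(Mul(-327, Rational(1, 528)), Rational(-1, 234760))) = Add(Rational(35, 43909), Mul(Rational(-109, 176), Rational(-1, 234760))) = Add(Rational(35, 43909), Rational(109, 41317760)) = Rational(1450907681, 1814221523840)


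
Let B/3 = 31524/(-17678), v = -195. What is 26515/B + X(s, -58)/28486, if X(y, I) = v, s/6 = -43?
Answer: -1669040379520/336747249 ≈ -4956.4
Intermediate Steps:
s = -258 (s = 6*(-43) = -258)
X(y, I) = -195
B = -47286/8839 (B = 3*(31524/(-17678)) = 3*(31524*(-1/17678)) = 3*(-15762/8839) = -47286/8839 ≈ -5.3497)
26515/B + X(s, -58)/28486 = 26515/(-47286/8839) - 195/28486 = 26515*(-8839/47286) - 195*1/28486 = -234366085/47286 - 195/28486 = -1669040379520/336747249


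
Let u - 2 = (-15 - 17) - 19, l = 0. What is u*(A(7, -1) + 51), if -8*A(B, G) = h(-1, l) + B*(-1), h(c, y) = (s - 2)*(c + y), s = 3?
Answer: -2548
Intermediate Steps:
u = -49 (u = 2 + ((-15 - 17) - 19) = 2 + (-32 - 19) = 2 - 51 = -49)
h(c, y) = c + y (h(c, y) = (3 - 2)*(c + y) = 1*(c + y) = c + y)
A(B, G) = ⅛ + B/8 (A(B, G) = -((-1 + 0) + B*(-1))/8 = -(-1 - B)/8 = ⅛ + B/8)
u*(A(7, -1) + 51) = -49*((⅛ + (⅛)*7) + 51) = -49*((⅛ + 7/8) + 51) = -49*(1 + 51) = -49*52 = -2548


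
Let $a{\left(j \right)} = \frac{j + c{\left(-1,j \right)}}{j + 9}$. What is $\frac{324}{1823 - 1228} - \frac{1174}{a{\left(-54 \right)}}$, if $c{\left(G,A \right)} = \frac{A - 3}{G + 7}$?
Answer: $- \frac{62826552}{75565} \approx -831.42$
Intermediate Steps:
$c{\left(G,A \right)} = \frac{-3 + A}{7 + G}$
$a{\left(j \right)} = \frac{- \frac{1}{2} + \frac{7 j}{6}}{9 + j}$ ($a{\left(j \right)} = \frac{j + \frac{-3 + j}{7 - 1}}{j + 9} = \frac{j + \frac{-3 + j}{6}}{9 + j} = \frac{j + \left(- \frac{1}{2} + \frac{j}{6}\right)}{9 + j} = \frac{- \frac{1}{2} + \frac{7 j}{6}}{9 + j}$)
$\frac{324}{1823 - 1228} - \frac{1174}{a{\left(-54 \right)}} = \frac{324}{1823 - 1228} - \frac{1174}{\frac{1}{6} \frac{1}{9 - 54} \left(-3 + 7 \left(-54\right)\right)} = \frac{324}{595} - \frac{1174}{\frac{1}{6} \frac{1}{-45} \left(-3 - 378\right)} = 324 \cdot \frac{1}{595} - \frac{1174}{\frac{1}{6} \left(- \frac{1}{45}\right) \left(-381\right)} = \frac{324}{595} - \frac{1174}{\frac{127}{90}} = \frac{324}{595} - \frac{105660}{127} = - \frac{62826552}{75565}$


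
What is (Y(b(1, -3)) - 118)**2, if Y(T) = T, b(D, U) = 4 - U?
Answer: 12321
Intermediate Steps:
(Y(b(1, -3)) - 118)**2 = ((4 - 1*(-3)) - 118)**2 = ((4 + 3) - 118)**2 = (7 - 118)**2 = (-111)**2 = 12321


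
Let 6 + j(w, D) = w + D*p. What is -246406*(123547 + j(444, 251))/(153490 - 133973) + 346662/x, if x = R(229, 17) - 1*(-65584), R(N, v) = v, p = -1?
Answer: -222232111473350/142259413 ≈ -1.5622e+6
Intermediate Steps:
j(w, D) = -6 + w - D (j(w, D) = -6 + (w + D*(-1)) = -6 + (w - D) = -6 + w - D)
x = 65601 (x = 17 - 1*(-65584) = 17 + 65584 = 65601)
-246406*(123547 + j(444, 251))/(153490 - 133973) + 346662/x = -246406*(123547 + (-6 + 444 - 1*251))/(153490 - 133973) + 346662/65601 = -246406/(19517/(123547 + (-6 + 444 - 251))) + 346662*(1/65601) = -246406/(19517/(123547 + 187)) + 38518/7289 = -246406/(19517/123734) + 38518/7289 = -246406/(19517*(1/123734)) + 38518/7289 = -246406/19517/123734 + 38518/7289 = -246406*123734/19517 + 38518/7289 = -30488800004/19517 + 38518/7289 = -222232111473350/142259413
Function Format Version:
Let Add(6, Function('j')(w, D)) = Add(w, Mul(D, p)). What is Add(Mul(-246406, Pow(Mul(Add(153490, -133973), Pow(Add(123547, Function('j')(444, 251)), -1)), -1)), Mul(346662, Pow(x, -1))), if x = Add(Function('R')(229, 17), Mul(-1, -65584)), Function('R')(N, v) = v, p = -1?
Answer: Rational(-222232111473350, 142259413) ≈ -1.5622e+6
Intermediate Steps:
Function('j')(w, D) = Add(-6, w, Mul(-1, D)) (Function('j')(w, D) = Add(-6, Add(w, Mul(D, -1))) = Add(-6, Add(w, Mul(-1, D))) = Add(-6, w, Mul(-1, D)))
x = 65601 (x = Add(17, Mul(-1, -65584)) = Add(17, 65584) = 65601)
Add(Mul(-246406, Pow(Mul(Add(153490, -133973), Pow(Add(123547, Function('j')(444, 251)), -1)), -1)), Mul(346662, Pow(x, -1))) = Add(Mul(-246406, Pow(Mul(Add(153490, -133973), Pow(Add(123547, Add(-6, 444, Mul(-1, 251))), -1)), -1)), Mul(346662, Pow(65601, -1))) = Add(Mul(-246406, Pow(Mul(19517, Pow(Add(123547, Add(-6, 444, -251)), -1)), -1)), Mul(346662, Rational(1, 65601))) = Add(Mul(-246406, Pow(Mul(19517, Pow(Add(123547, 187), -1)), -1)), Rational(38518, 7289)) = Add(Mul(-246406, Pow(Mul(19517, Pow(123734, -1)), -1)), Rational(38518, 7289)) = Add(Mul(-246406, Pow(Mul(19517, Rational(1, 123734)), -1)), Rational(38518, 7289)) = Add(Mul(-246406, Pow(Rational(19517, 123734), -1)), Rational(38518, 7289)) = Add(Mul(-246406, Rational(123734, 19517)), Rational(38518, 7289)) = Add(Rational(-30488800004, 19517), Rational(38518, 7289)) = Rational(-222232111473350, 142259413)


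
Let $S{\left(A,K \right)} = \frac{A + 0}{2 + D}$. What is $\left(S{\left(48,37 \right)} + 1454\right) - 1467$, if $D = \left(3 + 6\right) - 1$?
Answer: $- \frac{41}{5} \approx -8.2$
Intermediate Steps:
$D = 8$ ($D = 9 - 1 = 8$)
$S{\left(A,K \right)} = \frac{A}{10}$ ($S{\left(A,K \right)} = \frac{A + 0}{2 + 8} = \frac{A}{10}$)
$\left(S{\left(48,37 \right)} + 1454\right) - 1467 = \left(\frac{1}{10} \cdot 48 + 1454\right) - 1467 = \left(\frac{24}{5} + 1454\right) - 1467 = \frac{7294}{5} - 1467 = - \frac{41}{5}$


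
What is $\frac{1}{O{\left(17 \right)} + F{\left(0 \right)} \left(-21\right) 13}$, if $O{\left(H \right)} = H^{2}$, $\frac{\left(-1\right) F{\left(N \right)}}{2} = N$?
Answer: $\frac{1}{289} \approx 0.0034602$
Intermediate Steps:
$F{\left(N \right)} = - 2 N$
$\frac{1}{O{\left(17 \right)} + F{\left(0 \right)} \left(-21\right) 13} = \frac{1}{17^{2} + \left(-2\right) 0 \left(-21\right) 13} = \frac{1}{289 + 0 \left(-21\right) 13} = \frac{1}{289 + 0 \cdot 13} = \frac{1}{289 + 0} = \frac{1}{289}$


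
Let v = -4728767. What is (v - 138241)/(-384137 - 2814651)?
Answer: 1216752/799697 ≈ 1.5215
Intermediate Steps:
(v - 138241)/(-384137 - 2814651) = (-4728767 - 138241)/(-384137 - 2814651) = -4867008/(-3198788) = -4867008*(-1/3198788) = 1216752/799697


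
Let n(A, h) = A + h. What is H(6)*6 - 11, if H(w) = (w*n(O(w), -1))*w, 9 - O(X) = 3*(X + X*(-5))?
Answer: 17269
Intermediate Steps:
O(X) = 9 + 12*X (O(X) = 9 - 3*(X + X*(-5)) = 9 - 3*(X - 5*X) = 9 - 3*(-4*X) = 9 - (-12)*X = 9 + 12*X)
H(w) = w²*(8 + 12*w) (H(w) = (w*((9 + 12*w) - 1))*w = (w*(8 + 12*w))*w = w²*(8 + 12*w))
H(6)*6 - 11 = (6²*(8 + 12*6))*6 - 11 = (36*(8 + 72))*6 - 11 = (36*80)*6 - 11 = 2880*6 - 11 = 17280 - 11 = 17269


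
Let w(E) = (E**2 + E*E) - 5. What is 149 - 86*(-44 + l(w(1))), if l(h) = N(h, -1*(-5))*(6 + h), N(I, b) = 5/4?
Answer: 7221/2 ≈ 3610.5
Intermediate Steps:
N(I, b) = 5/4 (N(I, b) = 5*(1/4) = 5/4)
w(E) = -5 + 2*E**2 (w(E) = (E**2 + E**2) - 5 = 2*E**2 - 5 = -5 + 2*E**2)
l(h) = 15/2 + 5*h/4 (l(h) = 5*(6 + h)/4 = 15/2 + 5*h/4)
149 - 86*(-44 + l(w(1))) = 149 - 86*(-44 + (15/2 + 5*(-5 + 2*1**2)/4)) = 149 - 86*(-44 + (15/2 + 5*(-5 + 2*1)/4)) = 149 - 86*(-44 + (15/2 + 5*(-5 + 2)/4)) = 149 - 86*(-44 + (15/2 + (5/4)*(-3))) = 149 - 86*(-44 + (15/2 - 15/4)) = 149 - 86*(-44 + 15/4) = 149 - 86*(-161/4) = 149 + 6923/2 = 7221/2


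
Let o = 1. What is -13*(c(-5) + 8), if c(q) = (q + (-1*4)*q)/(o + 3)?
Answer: -611/4 ≈ -152.75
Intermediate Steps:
c(q) = -3*q/4 (c(q) = (q + (-1*4)*q)/(1 + 3) = (q - 4*q)/4 = -3*q*(1/4) = -3*q/4)
-13*(c(-5) + 8) = -13*(-3/4*(-5) + 8) = -13*(15/4 + 8) = -13*47/4 = -611/4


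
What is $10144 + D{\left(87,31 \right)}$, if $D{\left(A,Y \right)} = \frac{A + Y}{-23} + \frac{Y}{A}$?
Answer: $\frac{20288591}{2001} \approx 10139.0$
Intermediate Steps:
$D{\left(A,Y \right)} = - \frac{A}{23} - \frac{Y}{23} + \frac{Y}{A}$ ($D{\left(A,Y \right)} = \left(A + Y\right) \left(- \frac{1}{23}\right) + \frac{Y}{A} = \left(- \frac{A}{23} - \frac{Y}{23}\right) + \frac{Y}{A} = - \frac{A}{23} - \frac{Y}{23} + \frac{Y}{A}$)
$10144 + D{\left(87,31 \right)} = 10144 + \frac{31 - \frac{87 \left(87 + 31\right)}{23}}{87} = 10144 + \frac{31 - \frac{87}{23} \cdot 118}{87} = 10144 + \frac{31 - \frac{10266}{23}}{87} = 10144 + \frac{1}{87} \left(- \frac{9553}{23}\right) = 10144 - \frac{9553}{2001} = \frac{20288591}{2001}$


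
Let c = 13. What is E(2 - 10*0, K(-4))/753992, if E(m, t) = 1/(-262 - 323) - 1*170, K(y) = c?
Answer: -99451/441085320 ≈ -0.00022547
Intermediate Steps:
K(y) = 13
E(m, t) = -99451/585 (E(m, t) = 1/(-585) - 170 = -1/585 - 170 = -99451/585)
E(2 - 10*0, K(-4))/753992 = -99451/585/753992 = -99451/585*1/753992 = -99451/441085320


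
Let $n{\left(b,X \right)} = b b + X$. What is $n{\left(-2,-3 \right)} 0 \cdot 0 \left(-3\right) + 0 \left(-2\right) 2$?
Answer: $0$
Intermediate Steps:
$n{\left(b,X \right)} = X + b^{2}$ ($n{\left(b,X \right)} = b^{2} + X = X + b^{2}$)
$n{\left(-2,-3 \right)} 0 \cdot 0 \left(-3\right) + 0 \left(-2\right) 2 = \left(-3 + \left(-2\right)^{2}\right) 0 \cdot 0 \left(-3\right) + 0 \left(-2\right) 2 = \left(-3 + 4\right) 0 \cdot 0 + 0 \cdot 2 = 1 \cdot 0 \cdot 0 + 0 = 0 \cdot 0 + 0 = 0 + 0 = 0$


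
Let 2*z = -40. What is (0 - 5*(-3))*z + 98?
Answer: -202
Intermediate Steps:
z = -20 (z = (½)*(-40) = -20)
(0 - 5*(-3))*z + 98 = (0 - 5*(-3))*(-20) + 98 = (0 + 15)*(-20) + 98 = 15*(-20) + 98 = -300 + 98 = -202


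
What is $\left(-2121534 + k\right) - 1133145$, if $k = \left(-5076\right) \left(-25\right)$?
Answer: $-3127779$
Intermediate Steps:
$k = 126900$
$\left(-2121534 + k\right) - 1133145 = \left(-2121534 + 126900\right) - 1133145 = -1994634 - 1133145 = -3127779$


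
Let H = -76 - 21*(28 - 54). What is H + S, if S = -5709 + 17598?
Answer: 12359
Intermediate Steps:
S = 11889
H = 470 (H = -76 - 21*(-26) = -76 + 546 = 470)
H + S = 470 + 11889 = 12359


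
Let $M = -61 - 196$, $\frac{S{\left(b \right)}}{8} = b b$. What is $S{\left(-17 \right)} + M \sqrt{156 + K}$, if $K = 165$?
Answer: $2312 - 257 \sqrt{321} \approx -2292.5$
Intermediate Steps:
$S{\left(b \right)} = 8 b^{2}$ ($S{\left(b \right)} = 8 b b = 8 b^{2}$)
$M = -257$ ($M = -61 - 196 = -257$)
$S{\left(-17 \right)} + M \sqrt{156 + K} = 8 \left(-17\right)^{2} - 257 \sqrt{156 + 165} = 8 \cdot 289 - 257 \sqrt{321} = 2312 - 257 \sqrt{321}$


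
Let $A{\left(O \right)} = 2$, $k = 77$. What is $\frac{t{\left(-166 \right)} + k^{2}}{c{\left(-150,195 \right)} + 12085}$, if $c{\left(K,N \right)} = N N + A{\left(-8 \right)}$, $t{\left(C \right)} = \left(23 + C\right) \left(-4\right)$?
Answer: $\frac{2167}{16704} \approx 0.12973$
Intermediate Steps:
$t{\left(C \right)} = -92 - 4 C$
$c{\left(K,N \right)} = 2 + N^{2}$ ($c{\left(K,N \right)} = N N + 2 = N^{2} + 2 = 2 + N^{2}$)
$\frac{t{\left(-166 \right)} + k^{2}}{c{\left(-150,195 \right)} + 12085} = \frac{\left(-92 - -664\right) + 77^{2}}{\left(2 + 195^{2}\right) + 12085} = \frac{\left(-92 + 664\right) + 5929}{\left(2 + 38025\right) + 12085} = \frac{572 + 5929}{38027 + 12085} = \frac{6501}{50112} = 6501 \cdot \frac{1}{50112} = \frac{2167}{16704}$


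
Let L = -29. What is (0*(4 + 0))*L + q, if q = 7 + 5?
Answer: 12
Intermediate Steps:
q = 12
(0*(4 + 0))*L + q = (0*(4 + 0))*(-29) + 12 = (0*4)*(-29) + 12 = 0*(-29) + 12 = 0 + 12 = 12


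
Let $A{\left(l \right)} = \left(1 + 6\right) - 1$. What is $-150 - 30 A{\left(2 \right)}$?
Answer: $-330$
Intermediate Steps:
$A{\left(l \right)} = 6$ ($A{\left(l \right)} = 7 - 1 = 6$)
$-150 - 30 A{\left(2 \right)} = -150 - 180 = -330$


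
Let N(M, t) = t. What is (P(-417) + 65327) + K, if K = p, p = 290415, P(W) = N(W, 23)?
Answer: 355765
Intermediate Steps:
P(W) = 23
K = 290415
(P(-417) + 65327) + K = (23 + 65327) + 290415 = 65350 + 290415 = 355765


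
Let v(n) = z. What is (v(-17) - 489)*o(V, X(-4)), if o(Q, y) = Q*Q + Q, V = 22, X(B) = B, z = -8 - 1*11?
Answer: -257048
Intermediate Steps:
z = -19 (z = -8 - 11 = -19)
o(Q, y) = Q + Q**2 (o(Q, y) = Q**2 + Q = Q + Q**2)
v(n) = -19
(v(-17) - 489)*o(V, X(-4)) = (-19 - 489)*(22*(1 + 22)) = -11176*23 = -508*506 = -257048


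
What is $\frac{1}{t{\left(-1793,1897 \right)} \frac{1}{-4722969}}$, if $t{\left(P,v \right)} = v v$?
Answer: $- \frac{4722969}{3598609} \approx -1.3124$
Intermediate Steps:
$t{\left(P,v \right)} = v^{2}$
$\frac{1}{t{\left(-1793,1897 \right)} \frac{1}{-4722969}} = \frac{1}{1897^{2} \frac{1}{-4722969}} = \frac{1}{3598609 \left(- \frac{1}{4722969}\right)} = \frac{1}{- \frac{3598609}{4722969}} = - \frac{4722969}{3598609}$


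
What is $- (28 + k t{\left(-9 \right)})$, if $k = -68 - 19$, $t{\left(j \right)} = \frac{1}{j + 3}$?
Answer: $- \frac{85}{2} \approx -42.5$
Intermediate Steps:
$t{\left(j \right)} = \frac{1}{3 + j}$
$k = -87$
$- (28 + k t{\left(-9 \right)}) = - (28 - \frac{87}{3 - 9}) = - (28 - \frac{87}{-6}) = - (28 - - \frac{29}{2}) = - (28 + \frac{29}{2}) = \left(-1\right) \frac{85}{2} = - \frac{85}{2}$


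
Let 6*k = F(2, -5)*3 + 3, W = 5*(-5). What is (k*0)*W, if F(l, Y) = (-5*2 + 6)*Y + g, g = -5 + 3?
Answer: 0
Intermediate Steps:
W = -25
g = -2
F(l, Y) = -2 - 4*Y (F(l, Y) = (-5*2 + 6)*Y - 2 = (-10 + 6)*Y - 2 = -4*Y - 2 = -2 - 4*Y)
k = 19/2 (k = ((-2 - 4*(-5))*3 + 3)/6 = ((-2 + 20)*3 + 3)/6 = (18*3 + 3)/6 = (54 + 3)/6 = (⅙)*57 = 19/2 ≈ 9.5000)
(k*0)*W = ((19/2)*0)*(-25) = 0*(-25) = 0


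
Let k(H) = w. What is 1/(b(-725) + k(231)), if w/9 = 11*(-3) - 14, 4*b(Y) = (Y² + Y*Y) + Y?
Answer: 4/1048833 ≈ 3.8138e-6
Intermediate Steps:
b(Y) = Y²/2 + Y/4 (b(Y) = ((Y² + Y*Y) + Y)/4 = ((Y² + Y²) + Y)/4 = (2*Y² + Y)/4 = (Y + 2*Y²)/4 = Y²/2 + Y/4)
w = -423 (w = 9*(11*(-3) - 14) = 9*(-33 - 14) = 9*(-47) = -423)
k(H) = -423
1/(b(-725) + k(231)) = 1/((¼)*(-725)*(1 + 2*(-725)) - 423) = 1/((¼)*(-725)*(1 - 1450) - 423) = 1/((¼)*(-725)*(-1449) - 423) = 1/(1050525/4 - 423) = 1/(1048833/4) = 4/1048833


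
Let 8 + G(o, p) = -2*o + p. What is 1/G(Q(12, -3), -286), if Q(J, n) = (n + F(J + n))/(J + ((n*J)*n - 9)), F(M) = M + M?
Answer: -37/10888 ≈ -0.0033982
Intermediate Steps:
F(M) = 2*M
Q(J, n) = (2*J + 3*n)/(-9 + J + J*n²) (Q(J, n) = (n + 2*(J + n))/(J + ((n*J)*n - 9)) = (n + (2*J + 2*n))/(J + ((J*n)*n - 9)) = (2*J + 3*n)/(J + (J*n² - 9)) = (2*J + 3*n)/(J + (-9 + J*n²)) = (2*J + 3*n)/(-9 + J + J*n²))
G(o, p) = -8 + p - 2*o (G(o, p) = -8 + (-2*o + p) = -8 + (p - 2*o) = -8 + p - 2*o)
1/G(Q(12, -3), -286) = 1/(-8 - 286 - 2*(2*12 + 3*(-3))/(-9 + 12 + 12*(-3)²)) = 1/(-8 - 286 - 2*(24 - 9)/(-9 + 12 + 12*9)) = 1/(-8 - 286 - 2*15/(-9 + 12 + 108)) = 1/(-8 - 286 - 2*15/111) = 1/(-8 - 286 - 2*5/37) = 1/(-8 - 286 - 10/37) = 1/(-10888/37) = -37/10888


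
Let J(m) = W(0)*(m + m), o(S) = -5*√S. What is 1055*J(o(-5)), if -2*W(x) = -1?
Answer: -5275*I*√5 ≈ -11795.0*I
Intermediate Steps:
W(x) = ½ (W(x) = -½*(-1) = ½)
J(m) = m (J(m) = (m + m)/2 = (2*m)/2 = m)
1055*J(o(-5)) = 1055*(-5*I*√5) = -5275*I*√5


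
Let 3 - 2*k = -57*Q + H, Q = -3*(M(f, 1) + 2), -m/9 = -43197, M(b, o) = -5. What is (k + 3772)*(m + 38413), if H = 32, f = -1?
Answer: 1714724604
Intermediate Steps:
m = 388773 (m = -9*(-43197) = 388773)
Q = 9 (Q = -3*(-5 + 2) = -3*(-3) = 9)
k = 242 (k = 3/2 - (-57*9 + 32)/2 = 3/2 - (-513 + 32)/2 = 3/2 - 1/2*(-481) = 3/2 + 481/2 = 242)
(k + 3772)*(m + 38413) = (242 + 3772)*(388773 + 38413) = 4014*427186 = 1714724604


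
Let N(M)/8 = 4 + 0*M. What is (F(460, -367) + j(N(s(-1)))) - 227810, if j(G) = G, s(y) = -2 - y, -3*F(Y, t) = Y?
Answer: -683794/3 ≈ -2.2793e+5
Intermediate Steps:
F(Y, t) = -Y/3
N(M) = 32 (N(M) = 8*(4 + 0*M) = 8*(4 + 0) = 8*4 = 32)
(F(460, -367) + j(N(s(-1)))) - 227810 = (-⅓*460 + 32) - 227810 = (-460/3 + 32) - 227810 = -364/3 - 227810 = -683794/3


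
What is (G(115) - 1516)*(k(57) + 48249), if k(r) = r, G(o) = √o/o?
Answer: -73231896 + 48306*√115/115 ≈ -7.3227e+7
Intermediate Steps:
G(o) = o^(-½)
(G(115) - 1516)*(k(57) + 48249) = (115^(-½) - 1516)*(57 + 48249) = (√115/115 - 1516)*48306 = (-1516 + √115/115)*48306 = -73231896 + 48306*√115/115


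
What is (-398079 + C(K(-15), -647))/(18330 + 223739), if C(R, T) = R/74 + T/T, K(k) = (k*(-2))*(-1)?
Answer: -14728901/8956553 ≈ -1.6445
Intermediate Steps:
K(k) = 2*k (K(k) = -2*k*(-1) = 2*k)
C(R, T) = 1 + R/74 (C(R, T) = R*(1/74) + 1 = R/74 + 1 = 1 + R/74)
(-398079 + C(K(-15), -647))/(18330 + 223739) = (-398079 + (1 + (2*(-15))/74))/(18330 + 223739) = (-398079 + (1 + (1/74)*(-30)))/242069 = (-398079 + (1 - 15/37))*(1/242069) = (-398079 + 22/37)*(1/242069) = -14728901/37*1/242069 = -14728901/8956553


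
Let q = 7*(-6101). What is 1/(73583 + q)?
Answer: 1/30876 ≈ 3.2388e-5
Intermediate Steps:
q = -42707
1/(73583 + q) = 1/(73583 - 42707) = 1/30876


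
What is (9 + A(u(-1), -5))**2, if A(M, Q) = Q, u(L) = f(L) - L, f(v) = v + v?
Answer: 16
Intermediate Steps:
f(v) = 2*v
u(L) = L (u(L) = 2*L - L = L)
(9 + A(u(-1), -5))**2 = (9 - 5)**2 = 4**2 = 16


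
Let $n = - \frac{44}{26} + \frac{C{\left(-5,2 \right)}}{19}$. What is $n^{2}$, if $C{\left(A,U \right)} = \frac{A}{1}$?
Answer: $\frac{233289}{61009} \approx 3.8238$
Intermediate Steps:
$C{\left(A,U \right)} = A$ ($C{\left(A,U \right)} = A 1 = A$)
$n = - \frac{483}{247}$ ($n = - \frac{44}{26} - \frac{5}{19} = \left(-44\right) \frac{1}{26} - \frac{5}{19} = - \frac{22}{13} - \frac{5}{19} = - \frac{483}{247} \approx -1.9555$)
$n^{2} = \left(- \frac{483}{247}\right)^{2} = \frac{233289}{61009}$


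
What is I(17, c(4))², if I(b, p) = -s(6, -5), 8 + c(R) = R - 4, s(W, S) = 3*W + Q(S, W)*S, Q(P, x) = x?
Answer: 144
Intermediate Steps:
s(W, S) = 3*W + S*W (s(W, S) = 3*W + W*S = 3*W + S*W)
c(R) = -12 + R (c(R) = -8 + (R - 4) = -8 + (-4 + R) = -12 + R)
I(b, p) = 12 (I(b, p) = -6*(3 - 5) = -6*(-2) = -1*(-12) = 12)
I(17, c(4))² = 12² = 144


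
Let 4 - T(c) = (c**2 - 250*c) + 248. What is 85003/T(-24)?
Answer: -85003/6820 ≈ -12.464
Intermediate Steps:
T(c) = -244 - c**2 + 250*c (T(c) = 4 - ((c**2 - 250*c) + 248) = 4 - (248 + c**2 - 250*c) = 4 + (-248 - c**2 + 250*c) = -244 - c**2 + 250*c)
85003/T(-24) = 85003/(-244 - 1*(-24)**2 + 250*(-24)) = 85003/(-244 - 1*576 - 6000) = 85003/(-244 - 576 - 6000) = 85003/(-6820) = 85003*(-1/6820) = -85003/6820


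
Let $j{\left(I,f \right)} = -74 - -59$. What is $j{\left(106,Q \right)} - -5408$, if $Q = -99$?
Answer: $5393$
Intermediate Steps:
$j{\left(I,f \right)} = -15$ ($j{\left(I,f \right)} = -74 + 59 = -15$)
$j{\left(106,Q \right)} - -5408 = -15 - -5408 = -15 + 5408 = 5393$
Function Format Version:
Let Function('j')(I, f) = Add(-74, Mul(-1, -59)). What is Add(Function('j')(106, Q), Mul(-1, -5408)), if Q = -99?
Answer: 5393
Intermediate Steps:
Function('j')(I, f) = -15 (Function('j')(I, f) = Add(-74, 59) = -15)
Add(Function('j')(106, Q), Mul(-1, -5408)) = Add(-15, Mul(-1, -5408)) = Add(-15, 5408) = 5393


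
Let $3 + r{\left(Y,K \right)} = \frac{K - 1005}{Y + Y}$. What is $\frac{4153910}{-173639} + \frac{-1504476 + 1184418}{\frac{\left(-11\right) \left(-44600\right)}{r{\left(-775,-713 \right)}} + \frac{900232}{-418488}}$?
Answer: $- \frac{39178838674836176164}{1726804418102949223} \approx -22.689$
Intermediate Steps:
$r{\left(Y,K \right)} = -3 + \frac{-1005 + K}{2 Y}$ ($r{\left(Y,K \right)} = -3 + \frac{K - 1005}{Y + Y} = -3 + \frac{-1005 + K}{2 Y}$)
$\frac{4153910}{-173639} + \frac{-1504476 + 1184418}{\frac{\left(-11\right) \left(-44600\right)}{r{\left(-775,-713 \right)}} + \frac{900232}{-418488}} = \frac{4153910}{-173639} + \frac{-1504476 + 1184418}{\frac{\left(-11\right) \left(-44600\right)}{\frac{1}{2} \frac{1}{-775} \left(-1005 - 713 - -4650\right)} + \frac{900232}{-418488}} = 4153910 \left(- \frac{1}{173639}\right) - \frac{320058}{\frac{490600}{\frac{1}{2} \left(- \frac{1}{775}\right) \left(-1005 - 713 + 4650\right)} + 900232 \left(- \frac{1}{418488}\right)} = - \frac{4153910}{173639} - \frac{320058}{\frac{490600}{\frac{1}{2} \left(- \frac{1}{775}\right) 2932} - \frac{112529}{52311}} = - \frac{4153910}{173639} - \frac{320058}{\frac{490600}{- \frac{1466}{775}} - \frac{112529}{52311}} = - \frac{4153910}{173639} - \frac{320058}{490600 \left(- \frac{775}{1466}\right) - \frac{112529}{52311}} = - \frac{4153910}{173639} - \frac{320058}{- \frac{190107500}{733} - \frac{112529}{52311}} = - \frac{4153910}{173639} - \frac{320058}{- \frac{9944795916257}{38343963}} = - \frac{4153910}{173639} - - \frac{12272292109854}{9944795916257} = - \frac{4153910}{173639} + \frac{12272292109854}{9944795916257} = - \frac{39178838674836176164}{1726804418102949223}$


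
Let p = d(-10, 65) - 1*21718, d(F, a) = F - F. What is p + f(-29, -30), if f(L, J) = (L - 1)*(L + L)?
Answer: -19978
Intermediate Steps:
d(F, a) = 0
f(L, J) = 2*L*(-1 + L) (f(L, J) = (-1 + L)*(2*L) = 2*L*(-1 + L))
p = -21718 (p = 0 - 1*21718 = 0 - 21718 = -21718)
p + f(-29, -30) = -21718 + 2*(-29)*(-1 - 29) = -21718 + 2*(-29)*(-30) = -21718 + 1740 = -19978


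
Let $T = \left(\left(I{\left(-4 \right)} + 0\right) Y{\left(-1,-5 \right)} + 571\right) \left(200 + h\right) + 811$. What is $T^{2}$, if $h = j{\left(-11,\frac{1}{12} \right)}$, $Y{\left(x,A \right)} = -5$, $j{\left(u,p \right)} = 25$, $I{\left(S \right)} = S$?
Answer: $17898693796$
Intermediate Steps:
$h = 25$
$T = 133786$ ($T = \left(\left(-4 + 0\right) \left(-5\right) + 571\right) \left(200 + 25\right) + 811 = \left(\left(-4\right) \left(-5\right) + 571\right) 225 + 811 = \left(20 + 571\right) 225 + 811 = 591 \cdot 225 + 811 = 132975 + 811 = 133786$)
$T^{2} = 133786^{2} = 17898693796$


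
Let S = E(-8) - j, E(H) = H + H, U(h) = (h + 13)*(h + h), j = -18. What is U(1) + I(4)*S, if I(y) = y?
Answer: 36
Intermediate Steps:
U(h) = 2*h*(13 + h) (U(h) = (13 + h)*(2*h) = 2*h*(13 + h))
E(H) = 2*H
S = 2 (S = 2*(-8) - 1*(-18) = -16 + 18 = 2)
U(1) + I(4)*S = 2*1*(13 + 1) + 4*2 = 2*1*14 + 8 = 28 + 8 = 36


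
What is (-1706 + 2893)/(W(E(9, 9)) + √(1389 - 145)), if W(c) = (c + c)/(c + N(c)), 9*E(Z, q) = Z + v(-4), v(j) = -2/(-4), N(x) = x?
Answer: -1187/1243 + 2374*√311/1243 ≈ 32.726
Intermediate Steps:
v(j) = ½ (v(j) = -2*(-¼) = ½)
E(Z, q) = 1/18 + Z/9 (E(Z, q) = (Z + ½)/9 = (½ + Z)/9 = 1/18 + Z/9)
W(c) = 1 (W(c) = (c + c)/(c + c) = (2*c)/((2*c)) = (2*c)*(1/(2*c)) = 1)
(-1706 + 2893)/(W(E(9, 9)) + √(1389 - 145)) = (-1706 + 2893)/(1 + √(1389 - 145)) = 1187/(1 + √1244) = 1187/(1 + 2*√311)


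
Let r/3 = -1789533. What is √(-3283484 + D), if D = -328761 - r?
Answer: √1756354 ≈ 1325.3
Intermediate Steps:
r = -5368599 (r = 3*(-1789533) = -5368599)
D = 5039838 (D = -328761 - 1*(-5368599) = -328761 + 5368599 = 5039838)
√(-3283484 + D) = √(-3283484 + 5039838) = √1756354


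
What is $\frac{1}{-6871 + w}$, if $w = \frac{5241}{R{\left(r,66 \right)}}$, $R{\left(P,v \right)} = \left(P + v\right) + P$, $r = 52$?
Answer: $- \frac{170}{1162829} \approx -0.0001462$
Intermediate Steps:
$R{\left(P,v \right)} = v + 2 P$
$w = \frac{5241}{170}$ ($w = \frac{5241}{66 + 2 \cdot 52} = \frac{5241}{66 + 104} = \frac{5241}{170} \approx 30.829$)
$\frac{1}{-6871 + w} = \frac{1}{-6871 + \frac{5241}{170}} = \frac{1}{- \frac{1162829}{170}} = - \frac{170}{1162829}$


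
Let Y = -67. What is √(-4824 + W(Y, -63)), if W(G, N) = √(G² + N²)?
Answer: √(-4824 + √8458) ≈ 68.79*I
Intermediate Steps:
√(-4824 + W(Y, -63)) = √(-4824 + √((-67)² + (-63)²)) = √(-4824 + √(4489 + 3969)) = √(-4824 + √8458)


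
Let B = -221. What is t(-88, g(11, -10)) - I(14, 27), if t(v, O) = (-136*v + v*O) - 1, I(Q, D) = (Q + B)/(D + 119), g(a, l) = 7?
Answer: 1657453/146 ≈ 11352.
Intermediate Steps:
I(Q, D) = (-221 + Q)/(119 + D) (I(Q, D) = (Q - 221)/(D + 119) = (-221 + Q)/(119 + D))
t(v, O) = -1 - 136*v + O*v (t(v, O) = (-136*v + O*v) - 1 = -1 - 136*v + O*v)
t(-88, g(11, -10)) - I(14, 27) = (-1 - 136*(-88) + 7*(-88)) - (-221 + 14)/(119 + 27) = (-1 + 11968 - 616) - (-207)/146 = 11351 - (-207)/146 = 11351 - 1*(-207/146) = 11351 + 207/146 = 1657453/146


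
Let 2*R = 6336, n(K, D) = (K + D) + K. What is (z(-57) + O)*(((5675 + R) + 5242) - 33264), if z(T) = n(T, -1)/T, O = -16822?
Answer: 6129218427/19 ≈ 3.2259e+8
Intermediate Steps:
n(K, D) = D + 2*K (n(K, D) = (D + K) + K = D + 2*K)
R = 3168 (R = (½)*6336 = 3168)
z(T) = (-1 + 2*T)/T
(z(-57) + O)*(((5675 + R) + 5242) - 33264) = ((2 - 1/(-57)) - 16822)*(((5675 + 3168) + 5242) - 33264) = ((2 - 1*(-1/57)) - 16822)*((8843 + 5242) - 33264) = ((2 + 1/57) - 16822)*(14085 - 33264) = (115/57 - 16822)*(-19179) = -958739/57*(-19179) = 6129218427/19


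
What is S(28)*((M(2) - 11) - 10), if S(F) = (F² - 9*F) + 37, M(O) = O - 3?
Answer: -12518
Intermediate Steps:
M(O) = -3 + O
S(F) = 37 + F² - 9*F
S(28)*((M(2) - 11) - 10) = (37 + 28² - 9*28)*(((-3 + 2) - 11) - 10) = (37 + 784 - 252)*((-1 - 11) - 10) = 569*(-12 - 10) = 569*(-22) = -12518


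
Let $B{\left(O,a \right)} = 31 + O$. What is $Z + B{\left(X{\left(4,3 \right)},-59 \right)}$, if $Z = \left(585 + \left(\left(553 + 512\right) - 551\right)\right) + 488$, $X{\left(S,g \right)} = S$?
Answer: $1622$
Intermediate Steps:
$Z = 1587$ ($Z = \left(585 + \left(1065 - 551\right)\right) + 488 = \left(585 + 514\right) + 488 = 1099 + 488 = 1587$)
$Z + B{\left(X{\left(4,3 \right)},-59 \right)} = 1587 + \left(31 + 4\right) = 1587 + 35 = 1622$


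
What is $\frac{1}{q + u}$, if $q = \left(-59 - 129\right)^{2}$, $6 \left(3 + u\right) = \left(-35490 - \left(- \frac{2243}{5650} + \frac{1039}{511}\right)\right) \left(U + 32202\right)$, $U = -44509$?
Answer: $\frac{17322900}{1261706531779739} \approx 1.373 \cdot 10^{-8}$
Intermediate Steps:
$u = \frac{1261094271202139}{17322900}$ ($u = -3 + \frac{\left(-35490 - \left(- \frac{2243}{5650} + \frac{1039}{511}\right)\right) \left(-44509 + 32202\right)}{6} = -3 + \frac{\left(-35490 - \frac{4724177}{2887150}\right) \left(-12307\right)}{6} = -3 + \frac{\left(- \frac{102469677677}{2887150}\right) \left(-12307\right)}{6} = -3 + \frac{1}{6} \cdot \frac{1261094323170839}{2887150} = -3 + \frac{1261094323170839}{17322900} = \frac{1261094271202139}{17322900} \approx 7.2799 \cdot 10^{7}$)
$q = 35344$ ($q = \left(-188\right)^{2} = 35344$)
$\frac{1}{q + u} = \frac{1}{35344 + \frac{1261094271202139}{17322900}} = \frac{1}{\frac{1261706531779739}{17322900}} = \frac{17322900}{1261706531779739}$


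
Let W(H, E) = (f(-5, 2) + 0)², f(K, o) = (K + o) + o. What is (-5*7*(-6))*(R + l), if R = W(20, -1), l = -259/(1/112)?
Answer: -6091470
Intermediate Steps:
f(K, o) = K + 2*o
W(H, E) = 1 (W(H, E) = ((-5 + 2*2) + 0)² = ((-5 + 4) + 0)² = (-1 + 0)² = (-1)² = 1)
l = -29008 (l = -259/1/112 = -259*112 = -29008)
R = 1
(-5*7*(-6))*(R + l) = (-5*7*(-6))*(1 - 29008) = -35*(-6)*(-29007) = 210*(-29007) = -6091470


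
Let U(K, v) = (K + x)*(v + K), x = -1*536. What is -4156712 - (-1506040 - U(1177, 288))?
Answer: -1711607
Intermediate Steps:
x = -536
U(K, v) = (-536 + K)*(K + v) (U(K, v) = (K - 536)*(v + K) = (-536 + K)*(K + v))
-4156712 - (-1506040 - U(1177, 288)) = -4156712 - (-1506040 - (1177**2 - 536*1177 - 536*288 + 1177*288)) = -4156712 - (-1506040 - (1385329 - 630872 - 154368 + 338976)) = -4156712 - (-1506040 - 1*939065) = -4156712 - (-1506040 - 939065) = -4156712 - 1*(-2445105) = -4156712 + 2445105 = -1711607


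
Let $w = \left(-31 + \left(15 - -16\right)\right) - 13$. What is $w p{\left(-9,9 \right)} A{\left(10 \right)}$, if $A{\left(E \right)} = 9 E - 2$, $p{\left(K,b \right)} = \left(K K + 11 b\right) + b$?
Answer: $-216216$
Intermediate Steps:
$p{\left(K,b \right)} = K^{2} + 12 b$ ($p{\left(K,b \right)} = \left(K^{2} + 11 b\right) + b = K^{2} + 12 b$)
$w = -13$ ($w = \left(-31 + \left(15 + 16\right)\right) - 13 = \left(-31 + 31\right) - 13 = 0 - 13 = -13$)
$A{\left(E \right)} = -2 + 9 E$
$w p{\left(-9,9 \right)} A{\left(10 \right)} = - 13 \left(\left(-9\right)^{2} + 12 \cdot 9\right) \left(-2 + 9 \cdot 10\right) = - 13 \left(81 + 108\right) \left(-2 + 90\right) = \left(-13\right) 189 \cdot 88 = \left(-2457\right) 88 = -216216$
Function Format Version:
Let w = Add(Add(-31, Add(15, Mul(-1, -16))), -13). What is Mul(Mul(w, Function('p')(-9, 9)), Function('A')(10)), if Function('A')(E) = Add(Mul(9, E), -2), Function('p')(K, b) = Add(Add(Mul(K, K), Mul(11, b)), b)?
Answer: -216216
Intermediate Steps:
Function('p')(K, b) = Add(Pow(K, 2), Mul(12, b)) (Function('p')(K, b) = Add(Add(Pow(K, 2), Mul(11, b)), b) = Add(Pow(K, 2), Mul(12, b)))
w = -13 (w = Add(Add(-31, Add(15, 16)), -13) = Add(Add(-31, 31), -13) = Add(0, -13) = -13)
Function('A')(E) = Add(-2, Mul(9, E))
Mul(Mul(w, Function('p')(-9, 9)), Function('A')(10)) = Mul(Mul(-13, Add(Pow(-9, 2), Mul(12, 9))), Add(-2, Mul(9, 10))) = Mul(Mul(-13, Add(81, 108)), Add(-2, 90)) = Mul(Mul(-13, 189), 88) = Mul(-2457, 88) = -216216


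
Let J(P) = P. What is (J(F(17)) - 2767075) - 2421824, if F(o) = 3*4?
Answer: -5188887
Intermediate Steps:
F(o) = 12
(J(F(17)) - 2767075) - 2421824 = (12 - 2767075) - 2421824 = -2767063 - 2421824 = -5188887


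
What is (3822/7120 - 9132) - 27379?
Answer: -129977249/3560 ≈ -36510.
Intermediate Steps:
(3822/7120 - 9132) - 27379 = (3822*(1/7120) - 9132) - 27379 = (1911/3560 - 9132) - 27379 = -32508009/3560 - 27379 = -129977249/3560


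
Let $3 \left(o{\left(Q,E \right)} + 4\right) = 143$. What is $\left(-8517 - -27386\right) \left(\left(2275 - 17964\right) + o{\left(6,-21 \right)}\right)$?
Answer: $- \frac{885635384}{3} \approx -2.9521 \cdot 10^{8}$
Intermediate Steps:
$o{\left(Q,E \right)} = \frac{131}{3}$ ($o{\left(Q,E \right)} = -4 + \frac{1}{3} \cdot 143 = -4 + \frac{143}{3} = \frac{131}{3}$)
$\left(-8517 - -27386\right) \left(\left(2275 - 17964\right) + o{\left(6,-21 \right)}\right) = \left(-8517 - -27386\right) \left(\left(2275 - 17964\right) + \frac{131}{3}\right) = \left(-8517 + 27386\right) \left(-15689 + \frac{131}{3}\right) = 18869 \left(- \frac{46936}{3}\right) = - \frac{885635384}{3}$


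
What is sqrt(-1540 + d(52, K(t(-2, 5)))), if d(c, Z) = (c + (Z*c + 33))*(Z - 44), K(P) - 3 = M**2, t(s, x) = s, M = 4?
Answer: I*sqrt(28365) ≈ 168.42*I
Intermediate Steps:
K(P) = 19 (K(P) = 3 + 4**2 = 3 + 16 = 19)
d(c, Z) = (-44 + Z)*(33 + c + Z*c) (d(c, Z) = (c + (33 + Z*c))*(-44 + Z) = (33 + c + Z*c)*(-44 + Z) = (-44 + Z)*(33 + c + Z*c))
sqrt(-1540 + d(52, K(t(-2, 5)))) = sqrt(-1540 + (-1452 - 44*52 + 33*19 + 52*19**2 - 43*19*52)) = sqrt(-1540 + (-1452 - 2288 + 627 + 52*361 - 42484)) = sqrt(-1540 + (-1452 - 2288 + 627 + 18772 - 42484)) = sqrt(-1540 - 26825) = sqrt(-28365) = I*sqrt(28365)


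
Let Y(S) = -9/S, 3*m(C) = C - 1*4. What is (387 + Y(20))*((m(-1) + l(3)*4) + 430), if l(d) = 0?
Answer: 662289/4 ≈ 1.6557e+5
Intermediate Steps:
m(C) = -4/3 + C/3 (m(C) = (C - 1*4)/3 = (C - 4)/3 = (-4 + C)/3 = -4/3 + C/3)
(387 + Y(20))*((m(-1) + l(3)*4) + 430) = (387 - 9/20)*(((-4/3 + (⅓)*(-1)) + 0*4) + 430) = (387 - 9*1/20)*(((-4/3 - ⅓) + 0) + 430) = (387 - 9/20)*((-5/3 + 0) + 430) = 7731*(-5/3 + 430)/20 = (7731/20)*(1285/3) = 662289/4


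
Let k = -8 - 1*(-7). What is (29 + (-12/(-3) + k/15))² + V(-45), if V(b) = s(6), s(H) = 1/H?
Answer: 488147/450 ≈ 1084.8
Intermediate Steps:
k = -1 (k = -8 + 7 = -1)
V(b) = ⅙ (V(b) = 1/6 = ⅙)
(29 + (-12/(-3) + k/15))² + V(-45) = (29 + (-12/(-3) - 1/15))² + ⅙ = (29 + (-12*(-⅓) - 1*1/15))² + ⅙ = (29 + (4 - 1/15))² + ⅙ = (29 + 59/15)² + ⅙ = (494/15)² + ⅙ = 244036/225 + ⅙ = 488147/450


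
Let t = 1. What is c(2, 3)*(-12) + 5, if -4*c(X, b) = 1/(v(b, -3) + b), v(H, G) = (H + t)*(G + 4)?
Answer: 38/7 ≈ 5.4286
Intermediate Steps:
v(H, G) = (1 + H)*(4 + G) (v(H, G) = (H + 1)*(G + 4) = (1 + H)*(4 + G))
c(X, b) = -1/(4*(1 + 2*b)) (c(X, b) = -1/(4*((4 - 3 + 4*b - 3*b) + b)) = -1/(4*((1 + b) + b)) = -1/(4*(1 + 2*b)))
c(2, 3)*(-12) + 5 = -1/(4 + 8*3)*(-12) + 5 = -1/(4 + 24)*(-12) + 5 = -1/28*(-12) + 5 = 3/7 + 5 = 38/7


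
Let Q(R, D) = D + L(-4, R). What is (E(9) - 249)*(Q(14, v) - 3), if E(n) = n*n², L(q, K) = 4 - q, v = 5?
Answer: 4800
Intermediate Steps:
Q(R, D) = 8 + D (Q(R, D) = D + (4 - 1*(-4)) = D + (4 + 4) = D + 8 = 8 + D)
E(n) = n³
(E(9) - 249)*(Q(14, v) - 3) = (9³ - 249)*((8 + 5) - 3) = (729 - 249)*(13 - 3) = 480*10 = 4800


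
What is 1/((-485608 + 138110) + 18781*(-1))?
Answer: -1/366279 ≈ -2.7302e-6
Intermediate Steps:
1/((-485608 + 138110) + 18781*(-1)) = 1/(-347498 - 18781) = 1/(-366279) = -1/366279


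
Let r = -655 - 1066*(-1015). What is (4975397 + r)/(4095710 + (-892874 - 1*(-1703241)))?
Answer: 550612/446007 ≈ 1.2345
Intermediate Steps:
r = 1081335 (r = -655 + 1081990 = 1081335)
(4975397 + r)/(4095710 + (-892874 - 1*(-1703241))) = (4975397 + 1081335)/(4095710 + (-892874 - 1*(-1703241))) = 6056732/(4095710 + (-892874 + 1703241)) = 6056732/(4095710 + 810367) = 6056732/4906077 = 6056732*(1/4906077) = 550612/446007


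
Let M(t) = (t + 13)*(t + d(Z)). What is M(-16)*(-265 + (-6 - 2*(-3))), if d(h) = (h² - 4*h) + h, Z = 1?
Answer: -14310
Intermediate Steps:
d(h) = h² - 3*h
M(t) = (-2 + t)*(13 + t) (M(t) = (t + 13)*(t + 1*(-3 + 1)) = (13 + t)*(t + 1*(-2)) = (13 + t)*(t - 2) = (13 + t)*(-2 + t) = (-2 + t)*(13 + t))
M(-16)*(-265 + (-6 - 2*(-3))) = (-26 + (-16)² + 11*(-16))*(-265 + (-6 - 2*(-3))) = (-26 + 256 - 176)*(-265 + (-6 + 6)) = 54*(-265 + 0) = 54*(-265) = -14310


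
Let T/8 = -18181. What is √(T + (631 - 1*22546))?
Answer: I*√167363 ≈ 409.1*I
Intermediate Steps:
T = -145448 (T = 8*(-18181) = -145448)
√(T + (631 - 1*22546)) = √(-145448 + (631 - 1*22546)) = √(-145448 + (631 - 22546)) = √(-145448 - 21915) = √(-167363) = I*√167363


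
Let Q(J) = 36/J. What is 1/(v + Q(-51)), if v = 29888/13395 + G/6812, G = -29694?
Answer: -775597290/2197790069 ≈ -0.35290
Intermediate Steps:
v = -97077037/45623370 (v = 29888/13395 - 29694/6812 = 29888*(1/13395) - 29694*1/6812 = 29888/13395 - 14847/3406 = -97077037/45623370 ≈ -2.1278)
1/(v + Q(-51)) = 1/(-97077037/45623370 + 36/(-51)) = 1/(-97077037/45623370 + 36*(-1/51)) = 1/(-97077037/45623370 - 12/17) = 1/(-2197790069/775597290) = -775597290/2197790069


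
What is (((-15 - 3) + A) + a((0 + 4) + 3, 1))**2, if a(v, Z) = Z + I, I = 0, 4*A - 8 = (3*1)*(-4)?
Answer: 324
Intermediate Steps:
A = -1 (A = 2 + ((3*1)*(-4))/4 = 2 + (3*(-4))/4 = 2 + (1/4)*(-12) = 2 - 3 = -1)
a(v, Z) = Z (a(v, Z) = Z + 0 = Z)
(((-15 - 3) + A) + a((0 + 4) + 3, 1))**2 = (((-15 - 3) - 1) + 1)**2 = ((-18 - 1) + 1)**2 = (-19 + 1)**2 = (-18)**2 = 324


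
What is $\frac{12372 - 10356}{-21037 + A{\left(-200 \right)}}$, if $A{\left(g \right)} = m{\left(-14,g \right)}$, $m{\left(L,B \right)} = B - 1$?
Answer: $- \frac{144}{1517} \approx -0.094924$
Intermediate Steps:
$m{\left(L,B \right)} = -1 + B$ ($m{\left(L,B \right)} = B - 1 = -1 + B$)
$A{\left(g \right)} = -1 + g$
$\frac{12372 - 10356}{-21037 + A{\left(-200 \right)}} = \frac{12372 - 10356}{-21037 - 201} = \frac{2016}{-21037 - 201} = \frac{2016}{-21238} = 2016 \left(- \frac{1}{21238}\right) = - \frac{144}{1517}$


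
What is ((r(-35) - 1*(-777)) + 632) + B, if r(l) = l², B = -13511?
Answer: -10877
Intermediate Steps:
((r(-35) - 1*(-777)) + 632) + B = (((-35)² - 1*(-777)) + 632) - 13511 = ((1225 + 777) + 632) - 13511 = (2002 + 632) - 13511 = 2634 - 13511 = -10877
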